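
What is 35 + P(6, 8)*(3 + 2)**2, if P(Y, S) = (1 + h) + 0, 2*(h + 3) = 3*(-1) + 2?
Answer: -55/2 ≈ -27.500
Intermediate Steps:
h = -7/2 (h = -3 + (3*(-1) + 2)/2 = -3 + (-3 + 2)/2 = -3 + (1/2)*(-1) = -3 - 1/2 = -7/2 ≈ -3.5000)
P(Y, S) = -5/2 (P(Y, S) = (1 - 7/2) + 0 = -5/2 + 0 = -5/2)
35 + P(6, 8)*(3 + 2)**2 = 35 - 5*(3 + 2)**2/2 = 35 - 5/2*5**2 = 35 - 5/2*25 = 35 - 125/2 = -55/2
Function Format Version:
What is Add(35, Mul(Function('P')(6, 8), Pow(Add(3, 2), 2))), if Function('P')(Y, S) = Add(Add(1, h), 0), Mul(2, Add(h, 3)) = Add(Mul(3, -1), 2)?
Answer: Rational(-55, 2) ≈ -27.500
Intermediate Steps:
h = Rational(-7, 2) (h = Add(-3, Mul(Rational(1, 2), Add(Mul(3, -1), 2))) = Add(-3, Mul(Rational(1, 2), Add(-3, 2))) = Add(-3, Mul(Rational(1, 2), -1)) = Add(-3, Rational(-1, 2)) = Rational(-7, 2) ≈ -3.5000)
Function('P')(Y, S) = Rational(-5, 2) (Function('P')(Y, S) = Add(Add(1, Rational(-7, 2)), 0) = Add(Rational(-5, 2), 0) = Rational(-5, 2))
Add(35, Mul(Function('P')(6, 8), Pow(Add(3, 2), 2))) = Add(35, Mul(Rational(-5, 2), Pow(Add(3, 2), 2))) = Add(35, Mul(Rational(-5, 2), Pow(5, 2))) = Add(35, Mul(Rational(-5, 2), 25)) = Add(35, Rational(-125, 2)) = Rational(-55, 2)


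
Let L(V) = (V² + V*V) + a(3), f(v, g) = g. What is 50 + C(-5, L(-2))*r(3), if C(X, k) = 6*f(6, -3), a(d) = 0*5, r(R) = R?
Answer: -4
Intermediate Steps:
a(d) = 0
L(V) = 2*V² (L(V) = (V² + V*V) + 0 = (V² + V²) + 0 = 2*V² + 0 = 2*V²)
C(X, k) = -18 (C(X, k) = 6*(-3) = -18)
50 + C(-5, L(-2))*r(3) = 50 - 18*3 = 50 - 54 = -4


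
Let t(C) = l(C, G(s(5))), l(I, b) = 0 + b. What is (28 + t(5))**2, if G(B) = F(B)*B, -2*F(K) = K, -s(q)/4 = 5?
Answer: 29584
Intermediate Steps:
s(q) = -20 (s(q) = -4*5 = -20)
F(K) = -K/2
G(B) = -B**2/2 (G(B) = (-B/2)*B = -B**2/2)
l(I, b) = b
t(C) = -200 (t(C) = -1/2*(-20)**2 = -1/2*400 = -200)
(28 + t(5))**2 = (28 - 200)**2 = (-172)**2 = 29584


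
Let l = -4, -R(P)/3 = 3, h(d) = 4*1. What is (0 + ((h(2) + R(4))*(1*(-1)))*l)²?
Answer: 400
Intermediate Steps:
h(d) = 4
R(P) = -9 (R(P) = -3*3 = -9)
(0 + ((h(2) + R(4))*(1*(-1)))*l)² = (0 + ((4 - 9)*(1*(-1)))*(-4))² = (0 - 5*(-1)*(-4))² = (0 + 5*(-4))² = (0 - 20)² = (-20)² = 400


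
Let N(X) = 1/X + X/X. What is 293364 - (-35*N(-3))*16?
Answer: 881212/3 ≈ 2.9374e+5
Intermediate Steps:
N(X) = 1 + 1/X (N(X) = 1/X + 1 = 1 + 1/X)
293364 - (-35*N(-3))*16 = 293364 - (-35*(1 - 3)/(-3))*16 = 293364 - (-(-35)*(-2)/3)*16 = 293364 - (-35*⅔)*16 = 293364 - (-70)*16/3 = 293364 - 1*(-1120/3) = 293364 + 1120/3 = 881212/3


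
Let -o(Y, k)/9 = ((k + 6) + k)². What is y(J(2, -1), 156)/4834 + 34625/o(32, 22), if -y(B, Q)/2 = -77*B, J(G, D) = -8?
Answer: -780389/435060 ≈ -1.7938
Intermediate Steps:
o(Y, k) = -9*(6 + 2*k)² (o(Y, k) = -9*((k + 6) + k)² = -9*((6 + k) + k)² = -9*(6 + 2*k)²)
y(B, Q) = 154*B (y(B, Q) = -(-154)*B = 154*B)
y(J(2, -1), 156)/4834 + 34625/o(32, 22) = (154*(-8))/4834 + 34625/((-36*(3 + 22)²)) = -1232*1/4834 + 34625/((-36*25²)) = -616/2417 + 34625/((-36*625)) = -616/2417 + 34625/(-22500) = -616/2417 + 34625*(-1/22500) = -616/2417 - 277/180 = -780389/435060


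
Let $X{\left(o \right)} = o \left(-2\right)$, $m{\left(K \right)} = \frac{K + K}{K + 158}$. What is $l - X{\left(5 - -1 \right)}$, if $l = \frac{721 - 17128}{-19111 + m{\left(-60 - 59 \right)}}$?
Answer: $\frac{9586677}{745567} \approx 12.858$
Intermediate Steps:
$m{\left(K \right)} = \frac{2 K}{158 + K}$
$X{\left(o \right)} = - 2 o$
$l = \frac{639873}{745567}$ ($l = \frac{721 - 17128}{-19111 + \frac{2 \left(-60 - 59\right)}{158 - 119}} = - \frac{16407}{-19111 + \frac{2 \left(-60 - 59\right)}{158 - 119}} = - \frac{16407}{-19111 + 2 \left(-119\right) \frac{1}{158 - 119}} = - \frac{16407}{-19111 + 2 \left(-119\right) \frac{1}{39}} = - \frac{16407}{-19111 - \frac{238}{39}} = - \frac{16407}{- \frac{745567}{39}} = \left(-16407\right) \left(- \frac{39}{745567}\right) = \frac{639873}{745567} \approx 0.85824$)
$l - X{\left(5 - -1 \right)} = \frac{639873}{745567} - - 2 \left(5 - -1\right) = \frac{639873}{745567} - - 2 \left(5 + 1\right) = \frac{639873}{745567} - \left(-2\right) 6 = \frac{639873}{745567} - -12 = \frac{639873}{745567} + 12 = \frac{9586677}{745567}$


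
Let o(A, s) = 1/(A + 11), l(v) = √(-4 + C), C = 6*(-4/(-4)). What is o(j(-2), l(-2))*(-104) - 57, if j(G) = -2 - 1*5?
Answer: -83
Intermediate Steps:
C = 6 (C = 6*(-4*(-¼)) = 6*1 = 6)
l(v) = √2 (l(v) = √(-4 + 6) = √2)
j(G) = -7 (j(G) = -2 - 5 = -7)
o(A, s) = 1/(11 + A)
o(j(-2), l(-2))*(-104) - 57 = -104/(11 - 7) - 57 = -104/4 - 57 = (¼)*(-104) - 57 = -26 - 57 = -83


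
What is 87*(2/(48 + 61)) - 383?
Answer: -41573/109 ≈ -381.40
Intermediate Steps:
87*(2/(48 + 61)) - 383 = 87*(2/109) - 383 = 174/109 - 383 = -41573/109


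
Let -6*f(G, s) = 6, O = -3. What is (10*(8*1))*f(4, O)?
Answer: -80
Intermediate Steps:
f(G, s) = -1 (f(G, s) = -⅙*6 = -1)
(10*(8*1))*f(4, O) = (10*(8*1))*(-1) = (10*8)*(-1) = 80*(-1) = -80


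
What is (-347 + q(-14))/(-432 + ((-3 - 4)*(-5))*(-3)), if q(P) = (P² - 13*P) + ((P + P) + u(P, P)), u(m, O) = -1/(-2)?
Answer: -7/1074 ≈ -0.0065177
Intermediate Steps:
u(m, O) = ½ (u(m, O) = -1*(-½) = ½)
q(P) = ½ + P² - 11*P (q(P) = (P² - 13*P) + ((P + P) + ½) = (P² - 13*P) + (2*P + ½) = (P² - 13*P) + (½ + 2*P) = ½ + P² - 11*P)
(-347 + q(-14))/(-432 + ((-3 - 4)*(-5))*(-3)) = (-347 + (½ + (-14)² - 11*(-14)))/(-432 + ((-3 - 4)*(-5))*(-3)) = (-347 + (½ + 196 + 154))/(-432 - 7*(-5)*(-3)) = (-347 + 701/2)/(-432 + 35*(-3)) = 7/(2*(-432 - 105)) = (7/2)/(-537) = (7/2)*(-1/537) = -7/1074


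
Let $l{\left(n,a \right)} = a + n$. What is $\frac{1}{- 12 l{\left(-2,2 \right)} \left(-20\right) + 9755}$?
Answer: $\frac{1}{9755} \approx 0.00010251$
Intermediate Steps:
$\frac{1}{- 12 l{\left(-2,2 \right)} \left(-20\right) + 9755} = \frac{1}{- 12 \left(2 - 2\right) \left(-20\right) + 9755} = \frac{1}{\left(-12\right) 0 \left(-20\right) + 9755} = \frac{1}{0 \left(-20\right) + 9755} = \frac{1}{0 + 9755} = \frac{1}{9755}$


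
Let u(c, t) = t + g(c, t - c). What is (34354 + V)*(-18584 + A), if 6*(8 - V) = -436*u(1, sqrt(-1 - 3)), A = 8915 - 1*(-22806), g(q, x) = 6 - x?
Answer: 458095948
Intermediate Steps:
u(c, t) = 6 + c (u(c, t) = t + (6 - (t - c)) = t + (6 + (c - t)) = t + (6 + c - t) = 6 + c)
A = 31721 (A = 8915 + 22806 = 31721)
V = 1550/3 (V = 8 - (-218)*(6 + 1)/3 = 8 - (-218)*7/3 = 8 - 1/6*(-3052) = 8 + 1526/3 = 1550/3 ≈ 516.67)
(34354 + V)*(-18584 + A) = (34354 + 1550/3)*(-18584 + 31721) = (104612/3)*13137 = 458095948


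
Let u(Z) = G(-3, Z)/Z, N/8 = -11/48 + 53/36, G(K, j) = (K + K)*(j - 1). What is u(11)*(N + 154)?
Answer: -29510/33 ≈ -894.24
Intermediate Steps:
G(K, j) = 2*K*(-1 + j) (G(K, j) = (2*K)*(-1 + j) = 2*K*(-1 + j))
N = 179/18 (N = 8*(-11/48 + 53/36) = 8*(179/144) = 179/18 ≈ 9.9444)
u(Z) = (6 - 6*Z)/Z (u(Z) = (2*(-3)*(-1 + Z))/Z = (6 - 6*Z)/Z)
u(11)*(N + 154) = (-6 + 6/11)*(179/18 + 154) = (-6 + 6*(1/11))*(2951/18) = (-6 + 6/11)*(2951/18) = -60/11*2951/18 = -29510/33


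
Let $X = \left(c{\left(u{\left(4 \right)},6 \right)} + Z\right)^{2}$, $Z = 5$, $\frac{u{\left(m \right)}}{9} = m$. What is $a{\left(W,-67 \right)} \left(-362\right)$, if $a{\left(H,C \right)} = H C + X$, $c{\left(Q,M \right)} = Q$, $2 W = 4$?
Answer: $-560014$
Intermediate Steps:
$u{\left(m \right)} = 9 m$
$W = 2$ ($W = \frac{1}{2} \cdot 4 = 2$)
$X = 1681$ ($X = \left(9 \cdot 4 + 5\right)^{2} = \left(36 + 5\right)^{2} = 41^{2} = 1681$)
$a{\left(H,C \right)} = 1681 + C H$ ($a{\left(H,C \right)} = H C + 1681 = C H + 1681 = 1681 + C H$)
$a{\left(W,-67 \right)} \left(-362\right) = \left(1681 - 134\right) \left(-362\right) = 1547 \left(-362\right) = -560014$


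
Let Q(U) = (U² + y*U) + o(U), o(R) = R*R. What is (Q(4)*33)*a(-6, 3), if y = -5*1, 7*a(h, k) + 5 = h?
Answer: -4356/7 ≈ -622.29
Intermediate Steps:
a(h, k) = -5/7 + h/7
o(R) = R²
y = -5
Q(U) = -5*U + 2*U² (Q(U) = (U² - 5*U) + U² = -5*U + 2*U²)
(Q(4)*33)*a(-6, 3) = ((4*(-5 + 2*4))*33)*(-5/7 + (⅐)*(-6)) = ((4*(-5 + 8))*33)*(-5/7 - 6/7) = ((4*3)*33)*(-11/7) = (12*33)*(-11/7) = 396*(-11/7) = -4356/7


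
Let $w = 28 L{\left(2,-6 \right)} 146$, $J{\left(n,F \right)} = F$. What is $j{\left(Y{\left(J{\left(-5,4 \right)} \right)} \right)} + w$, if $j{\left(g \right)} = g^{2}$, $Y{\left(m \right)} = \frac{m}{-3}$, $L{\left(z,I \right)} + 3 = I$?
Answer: $- \frac{331112}{9} \approx -36790.0$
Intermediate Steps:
$L{\left(z,I \right)} = -3 + I$
$Y{\left(m \right)} = - \frac{m}{3}$ ($Y{\left(m \right)} = m \left(- \frac{1}{3}\right) = - \frac{m}{3}$)
$w = -36792$ ($w = 28 \left(-3 - 6\right) 146 = 28 \left(-9\right) 146 = \left(-252\right) 146 = -36792$)
$j{\left(Y{\left(J{\left(-5,4 \right)} \right)} \right)} + w = \left(\left(- \frac{1}{3}\right) 4\right)^{2} - 36792 = \left(- \frac{4}{3}\right)^{2} - 36792 = \frac{16}{9} - 36792 = - \frac{331112}{9}$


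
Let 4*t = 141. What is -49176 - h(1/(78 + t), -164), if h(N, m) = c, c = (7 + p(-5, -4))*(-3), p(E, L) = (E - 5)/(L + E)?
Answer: -147455/3 ≈ -49152.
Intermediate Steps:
t = 141/4 (t = (¼)*141 = 141/4 ≈ 35.250)
p(E, L) = (-5 + E)/(E + L)
c = -73/3 (c = (7 + (-5 - 5)/(-5 - 4))*(-3) = (7 - 10/(-9))*(-3) = (7 - ⅑*(-10))*(-3) = (7 + 10/9)*(-3) = (73/9)*(-3) = -73/3 ≈ -24.333)
h(N, m) = -73/3
-49176 - h(1/(78 + t), -164) = -49176 - 1*(-73/3) = -49176 + 73/3 = -147455/3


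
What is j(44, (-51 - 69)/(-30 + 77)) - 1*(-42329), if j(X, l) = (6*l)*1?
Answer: 1988743/47 ≈ 42314.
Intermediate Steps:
j(X, l) = 6*l
j(44, (-51 - 69)/(-30 + 77)) - 1*(-42329) = 6*((-51 - 69)/(-30 + 77)) - 1*(-42329) = 6*(-120/47) + 42329 = -720/47 + 42329 = 1988743/47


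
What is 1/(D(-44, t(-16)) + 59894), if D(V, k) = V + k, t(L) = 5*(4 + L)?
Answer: 1/59790 ≈ 1.6725e-5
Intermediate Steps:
t(L) = 20 + 5*L
1/(D(-44, t(-16)) + 59894) = 1/((-44 + (20 + 5*(-16))) + 59894) = 1/((-44 + (20 - 80)) + 59894) = 1/((-44 - 60) + 59894) = 1/(-104 + 59894) = 1/59790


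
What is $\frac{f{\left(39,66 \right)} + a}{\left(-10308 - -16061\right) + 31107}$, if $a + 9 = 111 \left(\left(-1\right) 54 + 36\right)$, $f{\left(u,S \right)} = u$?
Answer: $- \frac{492}{9215} \approx -0.053391$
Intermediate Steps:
$a = -2007$ ($a = -9 + 111 \left(\left(-1\right) 54 + 36\right) = -9 + 111 \left(-54 + 36\right) = -9 + 111 \left(-18\right) = -9 - 1998 = -2007$)
$\frac{f{\left(39,66 \right)} + a}{\left(-10308 - -16061\right) + 31107} = \frac{39 - 2007}{\left(-10308 - -16061\right) + 31107} = - \frac{1968}{\left(-10308 + 16061\right) + 31107} = - \frac{1968}{5753 + 31107} = - \frac{1968}{36860} = \left(-1968\right) \frac{1}{36860} = - \frac{492}{9215}$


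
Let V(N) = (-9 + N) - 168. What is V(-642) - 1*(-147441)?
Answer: 146622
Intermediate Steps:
V(N) = -177 + N
V(-642) - 1*(-147441) = (-177 - 642) - 1*(-147441) = -819 + 147441 = 146622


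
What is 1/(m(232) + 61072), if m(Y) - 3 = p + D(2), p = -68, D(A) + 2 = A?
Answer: 1/61007 ≈ 1.6392e-5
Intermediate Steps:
D(A) = -2 + A
m(Y) = -65 (m(Y) = 3 + (-68 + (-2 + 2)) = 3 + (-68 + 0) = 3 - 68 = -65)
1/(m(232) + 61072) = 1/(-65 + 61072) = 1/61007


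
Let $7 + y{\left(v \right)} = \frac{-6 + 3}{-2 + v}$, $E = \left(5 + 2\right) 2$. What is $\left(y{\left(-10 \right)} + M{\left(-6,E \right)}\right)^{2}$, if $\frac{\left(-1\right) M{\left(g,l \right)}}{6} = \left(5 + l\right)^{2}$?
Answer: $\frac{75533481}{16} \approx 4.7208 \cdot 10^{6}$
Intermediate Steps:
$E = 14$ ($E = 7 \cdot 2 = 14$)
$M{\left(g,l \right)} = - 6 \left(5 + l\right)^{2}$
$y{\left(v \right)} = -7 - \frac{3}{-2 + v}$ ($y{\left(v \right)} = -7 + \frac{-6 + 3}{-2 + v} = -7 - \frac{3}{-2 + v}$)
$\left(y{\left(-10 \right)} + M{\left(-6,E \right)}\right)^{2} = \left(\frac{11 - -70}{-2 - 10} - 6 \left(5 + 14\right)^{2}\right)^{2} = \left(\frac{11 + 70}{-12} - 6 \cdot 19^{2}\right)^{2} = \left(\left(- \frac{1}{12}\right) 81 - 2166\right)^{2} = \left(- \frac{27}{4} - 2166\right)^{2} = \left(- \frac{8691}{4}\right)^{2} = \frac{75533481}{16}$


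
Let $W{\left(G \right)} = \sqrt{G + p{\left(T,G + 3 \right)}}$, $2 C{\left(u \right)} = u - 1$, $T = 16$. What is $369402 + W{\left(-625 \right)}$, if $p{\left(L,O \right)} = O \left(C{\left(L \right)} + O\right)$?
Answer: $369402 + \sqrt{381594} \approx 3.7002 \cdot 10^{5}$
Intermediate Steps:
$C{\left(u \right)} = - \frac{1}{2} + \frac{u}{2}$ ($C{\left(u \right)} = \frac{u - 1}{2} = \frac{-1 + u}{2} = - \frac{1}{2} + \frac{u}{2}$)
$p{\left(L,O \right)} = O \left(- \frac{1}{2} + O + \frac{L}{2}\right)$ ($p{\left(L,O \right)} = O \left(\left(- \frac{1}{2} + \frac{L}{2}\right) + O\right) = O \left(- \frac{1}{2} + O + \frac{L}{2}\right)$)
$W{\left(G \right)} = \sqrt{G + \frac{\left(3 + G\right) \left(21 + 2 G\right)}{2}}$ ($W{\left(G \right)} = \sqrt{G + \frac{\left(G + 3\right) \left(-1 + 16 + 2 \left(G + 3\right)\right)}{2}} = \sqrt{G + \frac{\left(3 + G\right) \left(-1 + 16 + 2 \left(3 + G\right)\right)}{2}} = \sqrt{G + \frac{\left(3 + G\right) \left(-1 + 16 + \left(6 + 2 G\right)\right)}{2}} = \sqrt{G + \frac{\left(3 + G\right) \left(21 + 2 G\right)}{2}}$)
$369402 + W{\left(-625 \right)} = 369402 + \frac{\sqrt{126 + 4 \left(-625\right)^{2} + 58 \left(-625\right)}}{2} = 369402 + \frac{\sqrt{126 + 4 \cdot 390625 - 36250}}{2} = 369402 + \frac{\sqrt{126 + 1562500 - 36250}}{2} = 369402 + \frac{\sqrt{1526376}}{2} = 369402 + \frac{2 \sqrt{381594}}{2} = 369402 + \sqrt{381594}$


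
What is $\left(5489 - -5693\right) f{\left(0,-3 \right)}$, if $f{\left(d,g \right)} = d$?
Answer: $0$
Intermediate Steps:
$\left(5489 - -5693\right) f{\left(0,-3 \right)} = \left(5489 - -5693\right) 0 = \left(5489 + 5693\right) 0 = 11182 \cdot 0 = 0$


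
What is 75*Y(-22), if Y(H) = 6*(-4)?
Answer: -1800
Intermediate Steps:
Y(H) = -24
75*Y(-22) = 75*(-24) = -1800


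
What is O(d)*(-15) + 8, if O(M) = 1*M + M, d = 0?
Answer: 8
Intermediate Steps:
O(M) = 2*M (O(M) = M + M = 2*M)
O(d)*(-15) + 8 = (2*0)*(-15) + 8 = 0*(-15) + 8 = 0 + 8 = 8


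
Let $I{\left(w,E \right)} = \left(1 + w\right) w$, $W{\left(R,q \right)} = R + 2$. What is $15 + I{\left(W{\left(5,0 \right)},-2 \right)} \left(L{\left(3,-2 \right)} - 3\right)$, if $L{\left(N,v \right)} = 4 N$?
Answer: $519$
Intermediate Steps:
$W{\left(R,q \right)} = 2 + R$
$I{\left(w,E \right)} = w \left(1 + w\right)$
$15 + I{\left(W{\left(5,0 \right)},-2 \right)} \left(L{\left(3,-2 \right)} - 3\right) = 15 + \left(2 + 5\right) \left(1 + \left(2 + 5\right)\right) \left(4 \cdot 3 - 3\right) = 15 + 7 \left(1 + 7\right) \left(12 - 3\right) = 15 + 7 \cdot 8 \cdot 9 = 15 + 56 \cdot 9 = 15 + 504 = 519$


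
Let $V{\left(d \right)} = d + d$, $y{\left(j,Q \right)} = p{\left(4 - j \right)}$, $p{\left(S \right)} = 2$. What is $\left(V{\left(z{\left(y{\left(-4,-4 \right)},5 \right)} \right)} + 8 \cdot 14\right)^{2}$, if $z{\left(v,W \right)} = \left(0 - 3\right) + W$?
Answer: $13456$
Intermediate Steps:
$y{\left(j,Q \right)} = 2$
$z{\left(v,W \right)} = -3 + W$
$V{\left(d \right)} = 2 d$
$\left(V{\left(z{\left(y{\left(-4,-4 \right)},5 \right)} \right)} + 8 \cdot 14\right)^{2} = \left(2 \left(-3 + 5\right) + 8 \cdot 14\right)^{2} = \left(2 \cdot 2 + 112\right)^{2} = \left(4 + 112\right)^{2} = 116^{2} = 13456$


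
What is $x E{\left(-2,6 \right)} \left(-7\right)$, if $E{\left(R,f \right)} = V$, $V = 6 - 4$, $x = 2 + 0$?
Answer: $-28$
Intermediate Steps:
$x = 2$
$V = 2$
$E{\left(R,f \right)} = 2$
$x E{\left(-2,6 \right)} \left(-7\right) = 2 \cdot 2 \left(-7\right) = 4 \left(-7\right) = -28$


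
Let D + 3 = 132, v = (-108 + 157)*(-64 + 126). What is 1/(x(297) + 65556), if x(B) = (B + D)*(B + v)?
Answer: 1/1486266 ≈ 6.7283e-7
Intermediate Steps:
v = 3038 (v = 49*62 = 3038)
D = 129 (D = -3 + 132 = 129)
x(B) = (129 + B)*(3038 + B) (x(B) = (B + 129)*(B + 3038) = (129 + B)*(3038 + B))
1/(x(297) + 65556) = 1/((391902 + 297**2 + 3167*297) + 65556) = 1/((391902 + 88209 + 940599) + 65556) = 1/(1420710 + 65556) = 1/1486266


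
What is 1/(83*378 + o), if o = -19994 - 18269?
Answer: -1/6889 ≈ -0.00014516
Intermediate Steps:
o = -38263
1/(83*378 + o) = 1/(83*378 - 38263) = 1/(31374 - 38263) = 1/(-6889) = -1/6889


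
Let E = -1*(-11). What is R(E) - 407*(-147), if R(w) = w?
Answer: 59840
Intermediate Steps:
E = 11
R(E) - 407*(-147) = 11 - 407*(-147) = 11 + 59829 = 59840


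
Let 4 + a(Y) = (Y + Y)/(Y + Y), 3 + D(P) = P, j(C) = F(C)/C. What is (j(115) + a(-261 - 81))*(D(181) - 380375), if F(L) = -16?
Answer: 137251117/115 ≈ 1.1935e+6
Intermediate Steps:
j(C) = -16/C
D(P) = -3 + P
a(Y) = -3 (a(Y) = -4 + (Y + Y)/(Y + Y) = -4 + (2*Y)/((2*Y)) = -4 + (2*Y)*(1/(2*Y)) = -4 + 1 = -3)
(j(115) + a(-261 - 81))*(D(181) - 380375) = (-16/115 - 3)*((-3 + 181) - 380375) = (-16*1/115 - 3)*(178 - 380375) = (-16/115 - 3)*(-380197) = -361/115*(-380197) = 137251117/115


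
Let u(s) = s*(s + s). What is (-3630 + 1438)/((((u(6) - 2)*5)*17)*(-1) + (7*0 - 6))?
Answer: 548/1489 ≈ 0.36803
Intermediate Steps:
u(s) = 2*s² (u(s) = s*(2*s) = 2*s²)
(-3630 + 1438)/((((u(6) - 2)*5)*17)*(-1) + (7*0 - 6)) = (-3630 + 1438)/((((2*6² - 2)*5)*17)*(-1) + (7*0 - 6)) = -2192/((((2*36 - 2)*5)*17)*(-1) + (0 - 6)) = -2192/((((72 - 2)*5)*17)*(-1) - 6) = -2192/(((70*5)*17)*(-1) - 6) = -2192/((350*17)*(-1) - 6) = -2192/(5950*(-1) - 6) = -2192/(-5950 - 6) = -2192/(-5956) = -2192*(-1/5956) = 548/1489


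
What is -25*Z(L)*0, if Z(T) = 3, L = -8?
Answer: 0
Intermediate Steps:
-25*Z(L)*0 = -25*3*0 = -75*0 = 0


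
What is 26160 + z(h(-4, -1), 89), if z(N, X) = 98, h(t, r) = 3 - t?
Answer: 26258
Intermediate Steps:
26160 + z(h(-4, -1), 89) = 26160 + 98 = 26258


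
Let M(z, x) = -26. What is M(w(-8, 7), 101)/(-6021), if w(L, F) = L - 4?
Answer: 26/6021 ≈ 0.0043182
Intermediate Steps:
w(L, F) = -4 + L
M(w(-8, 7), 101)/(-6021) = -26/(-6021) = -26*(-1/6021) = 26/6021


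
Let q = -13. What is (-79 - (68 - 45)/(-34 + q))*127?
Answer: -468630/47 ≈ -9970.8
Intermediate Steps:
(-79 - (68 - 45)/(-34 + q))*127 = (-79 - (68 - 45)/(-34 - 13))*127 = (-79 - 23/(-47))*127 = (-79 - 23*(-1)/47)*127 = (-79 - 1*(-23/47))*127 = (-79 + 23/47)*127 = -3690/47*127 = -468630/47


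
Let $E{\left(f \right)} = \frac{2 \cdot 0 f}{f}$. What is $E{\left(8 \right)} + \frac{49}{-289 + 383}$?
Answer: $\frac{49}{94} \approx 0.52128$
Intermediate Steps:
$E{\left(f \right)} = 0$ ($E{\left(f \right)} = \frac{0 f}{f} = \frac{0}{f} = 0$)
$E{\left(8 \right)} + \frac{49}{-289 + 383} = 0 + \frac{49}{-289 + 383} = 0 + \frac{49}{94} = \frac{49}{94}$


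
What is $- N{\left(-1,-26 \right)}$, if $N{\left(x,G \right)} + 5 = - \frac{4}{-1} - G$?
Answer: $-25$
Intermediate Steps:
$N{\left(x,G \right)} = -1 - G$ ($N{\left(x,G \right)} = -5 - \left(-4 + G\right) = -1 - G$)
$- N{\left(-1,-26 \right)} = - (-1 - -26) = - (-1 + 26) = \left(-1\right) 25 = -25$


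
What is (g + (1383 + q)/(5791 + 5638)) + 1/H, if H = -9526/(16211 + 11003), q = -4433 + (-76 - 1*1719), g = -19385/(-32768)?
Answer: -436075110099/162160869376 ≈ -2.6892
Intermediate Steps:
g = 19385/32768 (g = -19385*(-1/32768) = 19385/32768 ≈ 0.59158)
q = -6228 (q = -4433 + (-76 - 1719) = -4433 - 1795 = -6228)
H = -433/1237 (H = -9526/27214 = -9526*1/27214 = -433/1237 ≈ -0.35004)
(g + (1383 + q)/(5791 + 5638)) + 1/H = (19385/32768 + (1383 - 6228)/(5791 + 5638)) + 1/(-433/1237) = (19385/32768 - 4845/11429) - 1237/433 = 62790205/374505472 - 1237/433 = -436075110099/162160869376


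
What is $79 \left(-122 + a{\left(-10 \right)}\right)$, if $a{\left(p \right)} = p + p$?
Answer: $-11218$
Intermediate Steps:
$a{\left(p \right)} = 2 p$
$79 \left(-122 + a{\left(-10 \right)}\right) = 79 \left(-122 + 2 \left(-10\right)\right) = 79 \left(-122 - 20\right) = 79 \left(-142\right) = -11218$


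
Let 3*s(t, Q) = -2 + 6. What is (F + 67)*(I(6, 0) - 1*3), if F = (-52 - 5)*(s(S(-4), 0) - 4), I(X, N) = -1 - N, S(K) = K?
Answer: -876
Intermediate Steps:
s(t, Q) = 4/3 (s(t, Q) = (-2 + 6)/3 = (1/3)*4 = 4/3)
F = 152 (F = (-52 - 5)*(4/3 - 4) = -57*(-8/3) = 152)
(F + 67)*(I(6, 0) - 1*3) = (152 + 67)*((-1 - 1*0) - 1*3) = 219*((-1 + 0) - 3) = 219*(-1 - 3) = 219*(-4) = -876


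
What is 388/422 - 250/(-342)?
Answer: 59549/36081 ≈ 1.6504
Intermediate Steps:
388/422 - 250/(-342) = 388*(1/422) - 250*(-1/342) = 194/211 + 125/171 = 59549/36081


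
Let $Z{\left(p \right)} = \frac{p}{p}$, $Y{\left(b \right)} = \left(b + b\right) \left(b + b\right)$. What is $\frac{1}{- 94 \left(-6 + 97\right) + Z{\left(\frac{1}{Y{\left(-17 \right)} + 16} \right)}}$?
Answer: $- \frac{1}{8553} \approx -0.00011692$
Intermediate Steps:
$Y{\left(b \right)} = 4 b^{2}$ ($Y{\left(b \right)} = 2 b 2 b = 4 b^{2}$)
$Z{\left(p \right)} = 1$
$\frac{1}{- 94 \left(-6 + 97\right) + Z{\left(\frac{1}{Y{\left(-17 \right)} + 16} \right)}} = \frac{1}{- 94 \left(-6 + 97\right) + 1} = \frac{1}{\left(-94\right) 91 + 1} = \frac{1}{-8554 + 1} = \frac{1}{-8553} = - \frac{1}{8553}$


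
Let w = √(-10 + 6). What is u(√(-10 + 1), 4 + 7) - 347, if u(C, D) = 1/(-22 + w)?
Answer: -84679/244 - I/244 ≈ -347.04 - 0.0040984*I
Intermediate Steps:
w = 2*I (w = √(-4) = 2*I ≈ 2.0*I)
u(C, D) = (-22 - 2*I)/488 (u(C, D) = 1/(-22 + 2*I) = (-22 - 2*I)/488)
u(√(-10 + 1), 4 + 7) - 347 = (-11/244 - I/244) - 347 = -84679/244 - I/244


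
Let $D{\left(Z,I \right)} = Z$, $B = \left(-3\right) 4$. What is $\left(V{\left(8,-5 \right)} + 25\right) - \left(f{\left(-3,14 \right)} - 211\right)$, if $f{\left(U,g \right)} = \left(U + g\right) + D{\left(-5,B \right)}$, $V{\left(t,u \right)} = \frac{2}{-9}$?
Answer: $\frac{2068}{9} \approx 229.78$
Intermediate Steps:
$V{\left(t,u \right)} = - \frac{2}{9}$ ($V{\left(t,u \right)} = 2 \left(- \frac{1}{9}\right) = - \frac{2}{9}$)
$B = -12$
$f{\left(U,g \right)} = -5 + U + g$ ($f{\left(U,g \right)} = \left(U + g\right) - 5 = -5 + U + g$)
$\left(V{\left(8,-5 \right)} + 25\right) - \left(f{\left(-3,14 \right)} - 211\right) = \left(- \frac{2}{9} + 25\right) - \left(\left(-5 - 3 + 14\right) - 211\right) = \frac{223}{9} - \left(6 - 211\right) = \frac{223}{9} - -205 = \frac{223}{9} + 205 = \frac{2068}{9}$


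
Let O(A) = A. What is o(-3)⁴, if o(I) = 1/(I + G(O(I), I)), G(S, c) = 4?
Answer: 1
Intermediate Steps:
o(I) = 1/(4 + I) (o(I) = 1/(I + 4) = 1/(4 + I))
o(-3)⁴ = (1/(4 - 3))⁴ = (1/1)⁴ = 1⁴ = 1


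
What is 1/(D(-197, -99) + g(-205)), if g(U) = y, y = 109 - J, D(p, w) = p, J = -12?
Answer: -1/76 ≈ -0.013158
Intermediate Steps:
y = 121 (y = 109 - 1*(-12) = 109 + 12 = 121)
g(U) = 121
1/(D(-197, -99) + g(-205)) = 1/(-197 + 121) = 1/(-76) = -1/76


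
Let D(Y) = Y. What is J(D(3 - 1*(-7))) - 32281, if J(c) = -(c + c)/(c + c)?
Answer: -32282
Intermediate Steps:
J(c) = -1 (J(c) = -2*c/(2*c) = -2*c*1/(2*c) = -1*1 = -1)
J(D(3 - 1*(-7))) - 32281 = -1 - 32281 = -32282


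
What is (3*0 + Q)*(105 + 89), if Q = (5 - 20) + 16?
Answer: 194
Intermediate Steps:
Q = 1 (Q = -15 + 16 = 1)
(3*0 + Q)*(105 + 89) = (3*0 + 1)*(105 + 89) = (0 + 1)*194 = 1*194 = 194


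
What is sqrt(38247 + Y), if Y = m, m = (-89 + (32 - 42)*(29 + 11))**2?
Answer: 2*sqrt(69342) ≈ 526.66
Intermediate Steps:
m = 239121 (m = (-89 - 10*40)**2 = (-89 - 400)**2 = (-489)**2 = 239121)
Y = 239121
sqrt(38247 + Y) = sqrt(38247 + 239121) = sqrt(277368) = 2*sqrt(69342)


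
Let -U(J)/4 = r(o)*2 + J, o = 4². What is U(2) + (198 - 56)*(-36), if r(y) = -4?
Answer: -5088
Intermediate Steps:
o = 16
U(J) = 32 - 4*J (U(J) = -4*(-4*2 + J) = -4*(-8 + J) = 32 - 4*J)
U(2) + (198 - 56)*(-36) = (32 - 4*2) + (198 - 56)*(-36) = (32 - 8) + 142*(-36) = 24 - 5112 = -5088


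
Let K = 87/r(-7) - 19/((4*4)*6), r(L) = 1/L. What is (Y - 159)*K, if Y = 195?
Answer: -175449/8 ≈ -21931.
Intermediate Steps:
K = -58483/96 (K = 87/(1/(-7)) - 19/((4*4)*6) = 87/(-⅐) - 19/(16*6) = 87*(-7) - 19/96 = -609 - 19*1/96 = -609 - 19/96 = -58483/96 ≈ -609.20)
(Y - 159)*K = (195 - 159)*(-58483/96) = 36*(-58483/96) = -175449/8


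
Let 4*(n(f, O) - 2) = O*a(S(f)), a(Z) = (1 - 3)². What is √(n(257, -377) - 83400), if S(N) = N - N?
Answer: 5*I*√3351 ≈ 289.44*I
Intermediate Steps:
S(N) = 0
a(Z) = 4 (a(Z) = (-2)² = 4)
n(f, O) = 2 + O (n(f, O) = 2 + (O*4)/4 = 2 + (4*O)/4 = 2 + O)
√(n(257, -377) - 83400) = √((2 - 377) - 83400) = √(-375 - 83400) = √(-83775) = 5*I*√3351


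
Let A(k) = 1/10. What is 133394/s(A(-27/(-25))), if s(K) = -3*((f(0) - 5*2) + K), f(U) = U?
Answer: 1333940/297 ≈ 4491.4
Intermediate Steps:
A(k) = ⅒
s(K) = 30 - 3*K (s(K) = -3*((0 - 5*2) + K) = -3*((0 - 10) + K) = -3*(-10 + K) = 30 - 3*K)
133394/s(A(-27/(-25))) = 133394/(30 - 3*⅒) = 133394/(30 - 3/10) = 133394/(297/10) = 133394*(10/297) = 1333940/297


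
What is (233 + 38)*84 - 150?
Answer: 22614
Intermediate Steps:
(233 + 38)*84 - 150 = 271*84 - 150 = 22764 - 150 = 22614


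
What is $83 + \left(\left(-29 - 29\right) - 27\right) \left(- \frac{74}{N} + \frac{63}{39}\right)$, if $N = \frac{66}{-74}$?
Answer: $- \frac{3048788}{429} \approx -7106.7$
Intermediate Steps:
$N = - \frac{33}{37}$ ($N = 66 \left(- \frac{1}{74}\right) = - \frac{33}{37} \approx -0.89189$)
$83 + \left(\left(-29 - 29\right) - 27\right) \left(- \frac{74}{N} + \frac{63}{39}\right) = 83 + \left(\left(-29 - 29\right) - 27\right) \left(- \frac{74}{- \frac{33}{37}} + \frac{63}{39}\right) = 83 + \left(-58 - 27\right) \left(\left(-74\right) \left(- \frac{37}{33}\right) + 63 \cdot \frac{1}{39}\right) = 83 - 85 \left(\frac{2738}{33} + \frac{21}{13}\right) = 83 - \frac{3084395}{429} = - \frac{3048788}{429}$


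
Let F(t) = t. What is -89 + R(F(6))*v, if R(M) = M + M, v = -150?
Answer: -1889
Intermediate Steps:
R(M) = 2*M
-89 + R(F(6))*v = -89 + (2*6)*(-150) = -89 + 12*(-150) = -89 - 1800 = -1889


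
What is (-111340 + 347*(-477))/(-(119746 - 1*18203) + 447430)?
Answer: -276859/345887 ≈ -0.80043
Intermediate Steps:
(-111340 + 347*(-477))/(-(119746 - 1*18203) + 447430) = (-111340 - 165519)/(-(119746 - 18203) + 447430) = -276859/(-1*101543 + 447430) = -276859/(-101543 + 447430) = -276859/345887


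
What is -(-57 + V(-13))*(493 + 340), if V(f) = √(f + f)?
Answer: 47481 - 833*I*√26 ≈ 47481.0 - 4247.5*I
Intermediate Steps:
V(f) = √2*√f (V(f) = √(2*f) = √2*√f)
-(-57 + V(-13))*(493 + 340) = -(-57 + √2*√(-13))*(493 + 340) = -(-57 + √2*(I*√13))*833 = -(-57 + I*√26)*833 = -(-47481 + 833*I*√26) = 47481 - 833*I*√26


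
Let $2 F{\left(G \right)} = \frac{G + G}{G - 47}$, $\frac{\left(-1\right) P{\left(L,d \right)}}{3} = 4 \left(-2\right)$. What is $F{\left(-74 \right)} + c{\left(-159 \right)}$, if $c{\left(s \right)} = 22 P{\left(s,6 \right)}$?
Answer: $\frac{63962}{121} \approx 528.61$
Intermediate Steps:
$P{\left(L,d \right)} = 24$ ($P{\left(L,d \right)} = - 3 \cdot 4 \left(-2\right) = \left(-3\right) \left(-8\right) = 24$)
$F{\left(G \right)} = \frac{G}{-47 + G}$ ($F{\left(G \right)} = \frac{\left(G + G\right) \frac{1}{G - 47}}{2} = \frac{2 G \frac{1}{-47 + G}}{2} = \frac{G}{-47 + G}$)
$c{\left(s \right)} = 528$ ($c{\left(s \right)} = 22 \cdot 24 = 528$)
$F{\left(-74 \right)} + c{\left(-159 \right)} = - \frac{74}{-47 - 74} + 528 = - \frac{74}{-121} + 528 = \left(-74\right) \left(- \frac{1}{121}\right) + 528 = \frac{74}{121} + 528 = \frac{63962}{121}$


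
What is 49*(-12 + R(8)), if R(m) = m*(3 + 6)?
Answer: 2940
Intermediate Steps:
R(m) = 9*m (R(m) = m*9 = 9*m)
49*(-12 + R(8)) = 49*(-12 + 9*8) = 49*(-12 + 72) = 49*60 = 2940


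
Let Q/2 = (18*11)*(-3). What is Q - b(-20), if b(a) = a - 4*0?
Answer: -1168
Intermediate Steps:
Q = -1188 (Q = 2*((18*11)*(-3)) = 2*(198*(-3)) = 2*(-594) = -1188)
b(a) = a (b(a) = a + 0 = a)
Q - b(-20) = -1188 - 1*(-20) = -1188 + 20 = -1168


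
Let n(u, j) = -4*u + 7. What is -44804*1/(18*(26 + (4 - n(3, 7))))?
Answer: -22402/315 ≈ -71.117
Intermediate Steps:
n(u, j) = 7 - 4*u
-44804*1/(18*(26 + (4 - n(3, 7)))) = -44804*1/(18*(26 + (4 - (7 - 4*3)))) = -44804*1/(18*(26 + (4 - (7 - 12)))) = -44804*1/(18*(26 + (4 - 1*(-5)))) = -44804*1/(18*(26 + (4 + 5))) = -44804*1/(18*(26 + 9)) = -44804/(18*35) = -44804/630 = -44804*1/630 = -22402/315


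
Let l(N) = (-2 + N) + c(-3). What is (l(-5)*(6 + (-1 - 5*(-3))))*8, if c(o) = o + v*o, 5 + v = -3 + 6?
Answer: -640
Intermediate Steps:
v = -2 (v = -5 + (-3 + 6) = -5 + 3 = -2)
c(o) = -o (c(o) = o - 2*o = -o)
l(N) = 1 + N (l(N) = (-2 + N) - 1*(-3) = (-2 + N) + 3 = 1 + N)
(l(-5)*(6 + (-1 - 5*(-3))))*8 = ((1 - 5)*(6 + (-1 - 5*(-3))))*8 = -4*(6 + (-1 + 15))*8 = -4*(6 + 14)*8 = -4*20*8 = -80*8 = -640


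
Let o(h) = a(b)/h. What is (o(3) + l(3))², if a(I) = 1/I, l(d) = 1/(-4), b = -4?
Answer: ⅑ ≈ 0.11111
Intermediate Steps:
l(d) = -¼
o(h) = -1/(4*h) (o(h) = 1/((-4)*h) = -1/(4*h))
(o(3) + l(3))² = (-¼/3 - ¼)² = (-¼*⅓ - ¼)² = (-1/12 - ¼)² = (-⅓)² = ⅑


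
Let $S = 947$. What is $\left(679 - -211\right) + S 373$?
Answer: $354121$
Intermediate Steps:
$\left(679 - -211\right) + S 373 = \left(679 - -211\right) + 947 \cdot 373 = \left(679 + 211\right) + 353231 = 890 + 353231 = 354121$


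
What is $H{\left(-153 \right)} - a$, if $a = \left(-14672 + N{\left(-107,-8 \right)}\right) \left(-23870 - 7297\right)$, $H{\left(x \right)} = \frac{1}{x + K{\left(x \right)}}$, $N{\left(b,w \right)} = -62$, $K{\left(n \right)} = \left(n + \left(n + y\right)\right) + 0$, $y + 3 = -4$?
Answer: $- \frac{213993993349}{466} \approx -4.5921 \cdot 10^{8}$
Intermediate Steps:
$y = -7$ ($y = -3 - 4 = -7$)
$K{\left(n \right)} = -7 + 2 n$ ($K{\left(n \right)} = \left(n + \left(n - 7\right)\right) + 0 = \left(n + \left(-7 + n\right)\right) + 0 = \left(-7 + 2 n\right) + 0 = -7 + 2 n$)
$H{\left(x \right)} = \frac{1}{-7 + 3 x}$ ($H{\left(x \right)} = \frac{1}{x + \left(-7 + 2 x\right)} = \frac{1}{-7 + 3 x}$)
$a = 459214578$ ($a = \left(-14672 - 62\right) \left(-23870 - 7297\right) = \left(-14734\right) \left(-31167\right) = 459214578$)
$H{\left(-153 \right)} - a = \frac{1}{-7 + 3 \left(-153\right)} - 459214578 = \frac{1}{-7 - 459} - 459214578 = \frac{1}{-466} - 459214578 = - \frac{1}{466} - 459214578 = - \frac{213993993349}{466}$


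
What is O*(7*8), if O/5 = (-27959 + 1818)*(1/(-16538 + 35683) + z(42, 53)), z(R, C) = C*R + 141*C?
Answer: -38832425385568/547 ≈ -7.0992e+10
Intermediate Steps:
z(R, C) = 141*C + C*R
O = -4854053173196/3829 (O = 5*((-27959 + 1818)*(1/(-16538 + 35683) + 53*(141 + 42))) = 5*(-26141*(1/19145 + 53*183)) = 5*(-26141*(1/19145 + 9699)) = 5*(-26141*185687356/19145) = 5*(-4854053173196/19145) = -4854053173196/3829 ≈ -1.2677e+9)
O*(7*8) = -4854053173196*8/547 = -4854053173196/3829*56 = -38832425385568/547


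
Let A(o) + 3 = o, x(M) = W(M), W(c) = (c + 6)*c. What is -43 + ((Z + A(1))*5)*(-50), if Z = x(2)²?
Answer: -63543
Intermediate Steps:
W(c) = c*(6 + c) (W(c) = (6 + c)*c = c*(6 + c))
x(M) = M*(6 + M)
Z = 256 (Z = (2*(6 + 2))² = (2*8)² = 16² = 256)
A(o) = -3 + o
-43 + ((Z + A(1))*5)*(-50) = -43 + ((256 + (-3 + 1))*5)*(-50) = -43 + ((256 - 2)*5)*(-50) = -43 + (254*5)*(-50) = -43 + 1270*(-50) = -43 - 63500 = -63543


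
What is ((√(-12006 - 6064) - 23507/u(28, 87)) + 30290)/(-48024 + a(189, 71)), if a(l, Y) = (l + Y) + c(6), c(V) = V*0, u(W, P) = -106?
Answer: -3234247/5062984 - I*√18070/47764 ≈ -0.6388 - 0.0028144*I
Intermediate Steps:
c(V) = 0
a(l, Y) = Y + l (a(l, Y) = (l + Y) + 0 = (Y + l) + 0 = Y + l)
((√(-12006 - 6064) - 23507/u(28, 87)) + 30290)/(-48024 + a(189, 71)) = ((√(-12006 - 6064) - 23507/(-106)) + 30290)/(-48024 + (71 + 189)) = ((√(-18070) - 23507*(-1/106)) + 30290)/(-48024 + 260) = ((I*√18070 + 23507/106) + 30290)/(-47764) = ((23507/106 + I*√18070) + 30290)*(-1/47764) = (3234247/106 + I*√18070)*(-1/47764) = -3234247/5062984 - I*√18070/47764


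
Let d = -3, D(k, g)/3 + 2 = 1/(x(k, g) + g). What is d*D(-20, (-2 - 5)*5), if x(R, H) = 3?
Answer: 585/32 ≈ 18.281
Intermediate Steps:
D(k, g) = -6 + 3/(3 + g)
d*D(-20, (-2 - 5)*5) = -9*(-5 - 2*(-2 - 5)*5)/(3 + (-2 - 5)*5) = -9*(-5 - (-14)*5)/(3 - 7*5) = -9*(-5 - 2*(-35))/(3 - 35) = -9*(-5 + 70)/(-32) = -9*(-1)*65/32 = -3*(-195/32) = 585/32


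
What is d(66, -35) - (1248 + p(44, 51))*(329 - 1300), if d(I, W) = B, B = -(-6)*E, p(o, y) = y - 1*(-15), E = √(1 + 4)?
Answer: 1275894 + 6*√5 ≈ 1.2759e+6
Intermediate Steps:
E = √5 ≈ 2.2361
p(o, y) = 15 + y (p(o, y) = y + 15 = 15 + y)
B = 6*√5 (B = -(-6)*√5 = 6*√5 ≈ 13.416)
d(I, W) = 6*√5
d(66, -35) - (1248 + p(44, 51))*(329 - 1300) = 6*√5 - (1248 + (15 + 51))*(329 - 1300) = 6*√5 - (1248 + 66)*(-971) = 6*√5 - 1314*(-971) = 6*√5 - 1*(-1275894) = 6*√5 + 1275894 = 1275894 + 6*√5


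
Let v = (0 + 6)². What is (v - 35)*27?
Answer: 27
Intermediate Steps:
v = 36 (v = 6² = 36)
(v - 35)*27 = (36 - 35)*27 = 1*27 = 27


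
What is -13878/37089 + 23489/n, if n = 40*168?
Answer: 86435929/27693120 ≈ 3.1212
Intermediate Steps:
n = 6720
-13878/37089 + 23489/n = -13878/37089 + 23489/6720 = -13878*1/37089 + 23489*(1/6720) = -1542/4121 + 23489/6720 = 86435929/27693120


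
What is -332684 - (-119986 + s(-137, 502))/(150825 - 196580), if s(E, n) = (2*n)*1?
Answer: -15222075402/45755 ≈ -3.3269e+5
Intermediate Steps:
s(E, n) = 2*n
-332684 - (-119986 + s(-137, 502))/(150825 - 196580) = -332684 - (-119986 + 2*502)/(150825 - 196580) = -332684 - (-119986 + 1004)/(-45755) = -332684 - (-118982)*(-1)/45755 = -332684 - 1*118982/45755 = -332684 - 118982/45755 = -15222075402/45755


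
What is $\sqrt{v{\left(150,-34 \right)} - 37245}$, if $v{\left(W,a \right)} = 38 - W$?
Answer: $i \sqrt{37357} \approx 193.28 i$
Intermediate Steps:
$\sqrt{v{\left(150,-34 \right)} - 37245} = \sqrt{\left(38 - 150\right) - 37245} = \sqrt{-112 - 37245} = \sqrt{-37357} = i \sqrt{37357}$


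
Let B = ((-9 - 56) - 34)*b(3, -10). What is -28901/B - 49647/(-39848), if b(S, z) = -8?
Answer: -34760207/986238 ≈ -35.245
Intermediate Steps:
B = 792 (B = ((-9 - 56) - 34)*(-8) = (-65 - 34)*(-8) = -99*(-8) = 792)
-28901/B - 49647/(-39848) = -28901/792 - 49647/(-39848) = -28901*1/792 - 49647*(-1/39848) = -28901/792 + 49647/39848 = -34760207/986238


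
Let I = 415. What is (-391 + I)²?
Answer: 576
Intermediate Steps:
(-391 + I)² = (-391 + 415)² = 24² = 576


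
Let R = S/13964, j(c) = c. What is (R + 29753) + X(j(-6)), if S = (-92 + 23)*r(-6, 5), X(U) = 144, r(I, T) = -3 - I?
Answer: 417481501/13964 ≈ 29897.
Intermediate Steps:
S = -207 (S = (-92 + 23)*(-3 - 1*(-6)) = -69*(-3 + 6) = -69*3 = -207)
R = -207/13964 ≈ -0.014824
(R + 29753) + X(j(-6)) = (-207/13964 + 29753) + 144 = 415470685/13964 + 144 = 417481501/13964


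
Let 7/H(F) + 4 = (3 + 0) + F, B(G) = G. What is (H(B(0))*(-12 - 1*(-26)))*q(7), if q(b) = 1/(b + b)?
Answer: -7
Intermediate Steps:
q(b) = 1/(2*b)
H(F) = 7/(-1 + F) (H(F) = 7/(-4 + ((3 + 0) + F)) = 7/(-4 + (3 + F)) = 7/(-1 + F))
(H(B(0))*(-12 - 1*(-26)))*q(7) = ((7/(-1 + 0))*(-12 - 1*(-26)))*((½)/7) = ((7/(-1))*(-12 + 26))*((½)*(⅐)) = ((7*(-1))*14)*(1/14) = -7*14*(1/14) = -98*1/14 = -7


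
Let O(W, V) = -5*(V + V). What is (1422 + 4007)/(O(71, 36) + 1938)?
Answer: 5429/1578 ≈ 3.4404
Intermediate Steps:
O(W, V) = -10*V
(1422 + 4007)/(O(71, 36) + 1938) = (1422 + 4007)/(-10*36 + 1938) = 5429/(-360 + 1938) = 5429/1578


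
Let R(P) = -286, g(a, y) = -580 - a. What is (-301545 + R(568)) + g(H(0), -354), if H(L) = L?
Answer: -302411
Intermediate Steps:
(-301545 + R(568)) + g(H(0), -354) = (-301545 - 286) + (-580 - 1*0) = -301831 + (-580 + 0) = -301831 - 580 = -302411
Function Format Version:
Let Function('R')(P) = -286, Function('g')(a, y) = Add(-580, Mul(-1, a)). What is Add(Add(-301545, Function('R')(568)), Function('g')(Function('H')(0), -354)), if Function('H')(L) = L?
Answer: -302411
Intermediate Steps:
Add(Add(-301545, Function('R')(568)), Function('g')(Function('H')(0), -354)) = Add(Add(-301545, -286), Add(-580, Mul(-1, 0))) = Add(-301831, Add(-580, 0)) = Add(-301831, -580) = -302411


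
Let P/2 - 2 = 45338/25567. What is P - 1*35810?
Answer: -915361326/25567 ≈ -35802.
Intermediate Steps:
P = 192944/25567 (P = 4 + 2*(45338/25567) = 4 + 90676/25567 = 192944/25567 ≈ 7.5466)
P - 1*35810 = 192944/25567 - 1*35810 = 192944/25567 - 35810 = -915361326/25567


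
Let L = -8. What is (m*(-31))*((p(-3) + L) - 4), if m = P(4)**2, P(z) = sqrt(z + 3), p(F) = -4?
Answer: 3472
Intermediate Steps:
P(z) = sqrt(3 + z)
m = 7 (m = (sqrt(3 + 4))**2 = (sqrt(7))**2 = 7)
(m*(-31))*((p(-3) + L) - 4) = (7*(-31))*((-4 - 8) - 4) = -217*(-12 - 4) = -217*(-16) = 3472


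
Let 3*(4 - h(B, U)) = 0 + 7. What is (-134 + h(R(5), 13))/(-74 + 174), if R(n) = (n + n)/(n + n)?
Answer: -397/300 ≈ -1.3233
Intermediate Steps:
R(n) = 1 (R(n) = (2*n)/((2*n)) = (2*n)*(1/(2*n)) = 1)
h(B, U) = 5/3 (h(B, U) = 4 - (0 + 7)/3 = 4 - ⅓*7 = 4 - 7/3 = 5/3)
(-134 + h(R(5), 13))/(-74 + 174) = (-134 + 5/3)/(-74 + 174) = -397/3/100 = -397/3*1/100 = -397/300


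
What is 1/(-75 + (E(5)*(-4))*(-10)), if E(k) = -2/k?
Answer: -1/91 ≈ -0.010989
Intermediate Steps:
1/(-75 + (E(5)*(-4))*(-10)) = 1/(-75 + (-2/5*(-4))*(-10)) = 1/(-75 + (-2*1/5*(-4))*(-10)) = 1/(-75 - 2/5*(-4)*(-10)) = 1/(-75 + (8/5)*(-10)) = 1/(-75 - 16) = 1/(-91) = -1/91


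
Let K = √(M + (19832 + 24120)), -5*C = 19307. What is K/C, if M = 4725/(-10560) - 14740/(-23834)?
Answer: -5*√48336984640571407/20247173672 ≈ -0.054293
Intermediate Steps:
M = 1434625/8389568 (M = 4725*(-1/10560) - 14740*(-1/23834) = -315/704 + 7370/11917 = 1434625/8389568 ≈ 0.17100)
C = -19307/5 (C = -⅕*19307 = -19307/5 ≈ -3861.4)
K = √48336984640571407/1048696 (K = √(1434625/8389568 + (19832 + 24120)) = √(1434625/8389568 + 43952) = √(368739727361/8389568) = √48336984640571407/1048696 ≈ 209.65)
K/C = (√48336984640571407/1048696)/(-19307/5) = (√48336984640571407/1048696)*(-5/19307) = -5*√48336984640571407/20247173672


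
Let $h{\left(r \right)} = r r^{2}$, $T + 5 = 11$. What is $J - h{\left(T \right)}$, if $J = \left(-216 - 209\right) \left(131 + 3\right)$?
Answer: $-57166$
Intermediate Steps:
$T = 6$ ($T = -5 + 11 = 6$)
$h{\left(r \right)} = r^{3}$
$J = -56950$ ($J = \left(-425\right) 134 = -56950$)
$J - h{\left(T \right)} = -56950 - 6^{3} = -56950 - 216 = -57166$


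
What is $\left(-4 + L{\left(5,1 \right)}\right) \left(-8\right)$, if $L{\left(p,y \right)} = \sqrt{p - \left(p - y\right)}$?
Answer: $24$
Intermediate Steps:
$L{\left(p,y \right)} = \sqrt{y}$
$\left(-4 + L{\left(5,1 \right)}\right) \left(-8\right) = \left(-4 + \sqrt{1}\right) \left(-8\right) = \left(-4 + 1\right) \left(-8\right) = \left(-3\right) \left(-8\right) = 24$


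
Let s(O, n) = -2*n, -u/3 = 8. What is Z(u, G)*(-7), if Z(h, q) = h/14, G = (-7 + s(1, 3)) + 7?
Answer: 12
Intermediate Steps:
u = -24 (u = -3*8 = -24)
G = -6 (G = (-7 - 2*3) + 7 = (-7 - 6) + 7 = -13 + 7 = -6)
Z(h, q) = h/14 (Z(h, q) = h*(1/14) = h/14)
Z(u, G)*(-7) = ((1/14)*(-24))*(-7) = -12/7*(-7) = 12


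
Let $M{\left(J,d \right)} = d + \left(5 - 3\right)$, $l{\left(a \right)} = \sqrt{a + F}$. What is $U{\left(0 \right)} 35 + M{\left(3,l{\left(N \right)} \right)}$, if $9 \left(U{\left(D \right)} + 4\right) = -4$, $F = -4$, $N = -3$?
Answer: $- \frac{1382}{9} + i \sqrt{7} \approx -153.56 + 2.6458 i$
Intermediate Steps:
$U{\left(D \right)} = - \frac{40}{9}$ ($U{\left(D \right)} = -4 + \frac{1}{9} \left(-4\right) = -4 - \frac{4}{9} = - \frac{40}{9}$)
$l{\left(a \right)} = \sqrt{-4 + a}$ ($l{\left(a \right)} = \sqrt{a - 4} = \sqrt{-4 + a}$)
$M{\left(J,d \right)} = 2 + d$ ($M{\left(J,d \right)} = d + \left(5 - 3\right) = d + 2 = 2 + d$)
$U{\left(0 \right)} 35 + M{\left(3,l{\left(N \right)} \right)} = \left(- \frac{40}{9}\right) 35 + \left(2 + \sqrt{-4 - 3}\right) = - \frac{1400}{9} + \left(2 + \sqrt{-7}\right) = - \frac{1400}{9} + \left(2 + i \sqrt{7}\right) = - \frac{1382}{9} + i \sqrt{7}$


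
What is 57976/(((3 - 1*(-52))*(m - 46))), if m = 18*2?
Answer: -28988/275 ≈ -105.41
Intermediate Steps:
m = 36
57976/(((3 - 1*(-52))*(m - 46))) = 57976/(((3 - 1*(-52))*(36 - 46))) = 57976/(((3 + 52)*(-10))) = 57976/((55*(-10))) = 57976/(-550) = 57976*(-1/550) = -28988/275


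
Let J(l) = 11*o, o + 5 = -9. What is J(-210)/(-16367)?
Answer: 154/16367 ≈ 0.0094092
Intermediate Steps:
o = -14 (o = -5 - 9 = -14)
J(l) = -154 (J(l) = 11*(-14) = -154)
J(-210)/(-16367) = -154/(-16367) = -154*(-1/16367) = 154/16367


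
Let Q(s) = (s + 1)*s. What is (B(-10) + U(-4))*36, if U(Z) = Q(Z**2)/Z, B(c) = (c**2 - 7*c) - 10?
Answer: 3312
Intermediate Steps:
Q(s) = s*(1 + s) (Q(s) = (1 + s)*s = s*(1 + s))
B(c) = -10 + c**2 - 7*c
U(Z) = Z*(1 + Z**2) (U(Z) = (Z**2*(1 + Z**2))/Z = Z*(1 + Z**2))
(B(-10) + U(-4))*36 = ((-10 + (-10)**2 - 7*(-10)) + (-4 + (-4)**3))*36 = ((-10 + 100 + 70) + (-4 - 64))*36 = (160 - 68)*36 = 92*36 = 3312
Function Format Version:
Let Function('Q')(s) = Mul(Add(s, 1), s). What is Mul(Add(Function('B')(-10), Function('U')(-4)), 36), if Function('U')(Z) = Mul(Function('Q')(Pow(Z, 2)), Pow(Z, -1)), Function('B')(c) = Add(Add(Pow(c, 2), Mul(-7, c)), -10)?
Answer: 3312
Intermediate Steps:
Function('Q')(s) = Mul(s, Add(1, s)) (Function('Q')(s) = Mul(Add(1, s), s) = Mul(s, Add(1, s)))
Function('B')(c) = Add(-10, Pow(c, 2), Mul(-7, c))
Function('U')(Z) = Mul(Z, Add(1, Pow(Z, 2))) (Function('U')(Z) = Mul(Mul(Pow(Z, 2), Add(1, Pow(Z, 2))), Pow(Z, -1)) = Mul(Z, Add(1, Pow(Z, 2))))
Mul(Add(Function('B')(-10), Function('U')(-4)), 36) = Mul(Add(Add(-10, Pow(-10, 2), Mul(-7, -10)), Add(-4, Pow(-4, 3))), 36) = Mul(Add(Add(-10, 100, 70), Add(-4, -64)), 36) = Mul(Add(160, -68), 36) = Mul(92, 36) = 3312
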